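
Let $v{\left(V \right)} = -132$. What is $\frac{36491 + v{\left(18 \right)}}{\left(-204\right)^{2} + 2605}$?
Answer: $\frac{36359}{44221} \approx 0.82221$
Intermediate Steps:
$\frac{36491 + v{\left(18 \right)}}{\left(-204\right)^{2} + 2605} = \frac{36491 - 132}{\left(-204\right)^{2} + 2605} = \frac{36359}{41616 + 2605} = \frac{36359}{44221}$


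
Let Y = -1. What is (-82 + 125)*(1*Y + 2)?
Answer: 43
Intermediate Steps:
(-82 + 125)*(1*Y + 2) = (-82 + 125)*(1*(-1) + 2) = 43*(-1 + 2) = 43*1 = 43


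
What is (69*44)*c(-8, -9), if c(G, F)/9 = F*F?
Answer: 2213244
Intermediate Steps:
c(G, F) = 9*F² (c(G, F) = 9*(F*F) = 9*F²)
(69*44)*c(-8, -9) = (69*44)*(9*(-9)²) = 3036*(9*81) = 3036*729 = 2213244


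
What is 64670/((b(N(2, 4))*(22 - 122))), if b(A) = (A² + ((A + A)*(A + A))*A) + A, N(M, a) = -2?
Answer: 6467/300 ≈ 21.557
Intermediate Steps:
b(A) = A + A² + 4*A³ (b(A) = (A² + ((2*A)*(2*A))*A) + A = (A² + (4*A²)*A) + A = (A² + 4*A³) + A = A + A² + 4*A³)
64670/((b(N(2, 4))*(22 - 122))) = 64670/(((-2*(1 - 2 + 4*(-2)²))*(22 - 122))) = 64670/((-2*(1 - 2 + 4*4)*(-100))) = 64670/((-2*(1 - 2 + 16)*(-100))) = 64670/((-2*15*(-100))) = 64670/((-30*(-100))) = 64670/3000 = 64670*(1/3000) = 6467/300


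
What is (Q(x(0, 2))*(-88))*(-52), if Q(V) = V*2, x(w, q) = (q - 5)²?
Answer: 82368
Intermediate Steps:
x(w, q) = (-5 + q)²
Q(V) = 2*V
(Q(x(0, 2))*(-88))*(-52) = ((2*(-5 + 2)²)*(-88))*(-52) = ((2*(-3)²)*(-88))*(-52) = ((2*9)*(-88))*(-52) = (18*(-88))*(-52) = -1584*(-52) = 82368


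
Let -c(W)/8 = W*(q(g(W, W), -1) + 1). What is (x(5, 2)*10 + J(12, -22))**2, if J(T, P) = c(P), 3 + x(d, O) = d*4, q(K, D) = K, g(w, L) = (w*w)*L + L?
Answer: 3525284125476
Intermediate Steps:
g(w, L) = L + L*w**2 (g(w, L) = w**2*L + L = L*w**2 + L = L + L*w**2)
x(d, O) = -3 + 4*d (x(d, O) = -3 + d*4 = -3 + 4*d)
c(W) = -8*W*(1 + W*(1 + W**2)) (c(W) = -8*W*(W*(1 + W**2) + 1) = -8*W*(1 + W*(1 + W**2)))
J(T, P) = 8*P*(-1 - P - P**3)
(x(5, 2)*10 + J(12, -22))**2 = ((-3 + 4*5)*10 + 8*(-22)*(-1 - 1*(-22) - 1*(-22)**3))**2 = ((-3 + 20)*10 + 8*(-22)*(-1 + 22 - 1*(-10648)))**2 = (17*10 + 8*(-22)*(-1 + 22 + 10648))**2 = (170 + 8*(-22)*10669)**2 = (170 - 1877744)**2 = (-1877574)**2 = 3525284125476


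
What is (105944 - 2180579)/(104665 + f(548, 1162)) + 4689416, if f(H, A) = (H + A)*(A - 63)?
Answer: 1860717649129/396791 ≈ 4.6894e+6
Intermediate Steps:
f(H, A) = (-63 + A)*(A + H) (f(H, A) = (A + H)*(-63 + A) = (-63 + A)*(A + H))
(105944 - 2180579)/(104665 + f(548, 1162)) + 4689416 = (105944 - 2180579)/(104665 + (1162² - 63*1162 - 63*548 + 1162*548)) + 4689416 = -2074635/(104665 + (1350244 - 73206 - 34524 + 636776)) + 4689416 = -2074635/(104665 + 1879290) + 4689416 = -2074635/1983955 + 4689416 = -2074635*1/1983955 + 4689416 = -414927/396791 + 4689416 = 1860717649129/396791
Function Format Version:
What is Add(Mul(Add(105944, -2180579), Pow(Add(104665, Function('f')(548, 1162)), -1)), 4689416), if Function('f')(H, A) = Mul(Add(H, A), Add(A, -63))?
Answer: Rational(1860717649129, 396791) ≈ 4.6894e+6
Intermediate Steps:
Function('f')(H, A) = Mul(Add(-63, A), Add(A, H)) (Function('f')(H, A) = Mul(Add(A, H), Add(-63, A)) = Mul(Add(-63, A), Add(A, H)))
Add(Mul(Add(105944, -2180579), Pow(Add(104665, Function('f')(548, 1162)), -1)), 4689416) = Add(Mul(Add(105944, -2180579), Pow(Add(104665, Add(Pow(1162, 2), Mul(-63, 1162), Mul(-63, 548), Mul(1162, 548))), -1)), 4689416) = Add(Mul(-2074635, Pow(Add(104665, Add(1350244, -73206, -34524, 636776)), -1)), 4689416) = Add(Mul(-2074635, Pow(Add(104665, 1879290), -1)), 4689416) = Add(Mul(-2074635, Pow(1983955, -1)), 4689416) = Add(Mul(-2074635, Rational(1, 1983955)), 4689416) = Add(Rational(-414927, 396791), 4689416) = Rational(1860717649129, 396791)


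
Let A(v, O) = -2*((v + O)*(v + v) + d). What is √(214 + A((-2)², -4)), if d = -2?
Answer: √218 ≈ 14.765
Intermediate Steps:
A(v, O) = 4 - 4*v*(O + v) (A(v, O) = -2*((v + O)*(v + v) - 2) = -2*((O + v)*(2*v) - 2) = -2*(2*v*(O + v) - 2) = -2*(-2 + 2*v*(O + v)) = 4 - 4*v*(O + v))
√(214 + A((-2)², -4)) = √(214 + (4 - 4*((-2)²)² - 4*(-4)*(-2)²)) = √(214 + (4 - 4*4² - 4*(-4)*4)) = √(214 + (4 - 4*16 + 64)) = √(214 + (4 - 64 + 64)) = √(214 + 4) = √218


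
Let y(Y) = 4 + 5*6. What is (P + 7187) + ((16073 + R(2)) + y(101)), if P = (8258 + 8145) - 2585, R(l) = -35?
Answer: 37077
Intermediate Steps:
y(Y) = 34 (y(Y) = 4 + 30 = 34)
P = 13818 (P = 16403 - 2585 = 13818)
(P + 7187) + ((16073 + R(2)) + y(101)) = (13818 + 7187) + ((16073 - 35) + 34) = 21005 + (16038 + 34) = 21005 + 16072 = 37077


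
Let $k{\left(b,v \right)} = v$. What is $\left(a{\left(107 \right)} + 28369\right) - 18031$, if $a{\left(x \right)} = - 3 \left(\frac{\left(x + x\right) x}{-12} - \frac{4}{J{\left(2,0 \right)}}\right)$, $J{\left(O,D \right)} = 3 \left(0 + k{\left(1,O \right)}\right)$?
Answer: $\frac{32129}{2} \approx 16065.0$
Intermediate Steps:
$J{\left(O,D \right)} = 3 O$ ($J{\left(O,D \right)} = 3 \left(0 + O\right) = 3 O$)
$a{\left(x \right)} = 2 + \frac{x^{2}}{2}$ ($a{\left(x \right)} = - 3 \left(\frac{\left(x + x\right) x}{-12} - \frac{4}{3 \cdot 2}\right) = - 3 \left(2 x x \left(- \frac{1}{12}\right) - \frac{4}{6}\right) = - 3 \left(2 x^{2} \left(- \frac{1}{12}\right) - \frac{2}{3}\right) = - 3 \left(- \frac{x^{2}}{6} - \frac{2}{3}\right) = - 3 \left(- \frac{2}{3} - \frac{x^{2}}{6}\right) = 2 + \frac{x^{2}}{2}$)
$\left(a{\left(107 \right)} + 28369\right) - 18031 = \left(\left(2 + \frac{107^{2}}{2}\right) + 28369\right) - 18031 = \left(\left(2 + \frac{1}{2} \cdot 11449\right) + 28369\right) - 18031 = \left(\left(2 + \frac{11449}{2}\right) + 28369\right) - 18031 = \left(\frac{11453}{2} + 28369\right) - 18031 = \frac{68191}{2} - 18031 = \frac{32129}{2}$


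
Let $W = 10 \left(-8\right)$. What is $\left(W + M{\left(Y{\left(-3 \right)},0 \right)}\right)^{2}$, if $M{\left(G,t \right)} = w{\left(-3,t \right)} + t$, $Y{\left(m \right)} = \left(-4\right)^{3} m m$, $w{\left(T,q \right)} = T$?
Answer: $6889$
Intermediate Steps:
$Y{\left(m \right)} = - 64 m^{2}$ ($Y{\left(m \right)} = - 64 m m = - 64 m^{2}$)
$M{\left(G,t \right)} = -3 + t$
$W = -80$
$\left(W + M{\left(Y{\left(-3 \right)},0 \right)}\right)^{2} = \left(-80 + \left(-3 + 0\right)\right)^{2} = \left(-80 - 3\right)^{2} = \left(-83\right)^{2} = 6889$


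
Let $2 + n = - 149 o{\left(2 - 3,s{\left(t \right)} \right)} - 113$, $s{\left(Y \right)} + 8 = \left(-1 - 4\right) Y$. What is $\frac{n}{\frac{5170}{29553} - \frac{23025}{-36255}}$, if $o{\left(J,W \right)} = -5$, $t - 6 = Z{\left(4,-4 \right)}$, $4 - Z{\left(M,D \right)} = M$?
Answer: $\frac{9000129726}{11571949} \approx 777.75$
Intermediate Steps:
$Z{\left(M,D \right)} = 4 - M$
$t = 6$ ($t = 6 + \left(4 - 4\right) = 6 + 0 = 6$)
$s{\left(Y \right)} = -8 - 5 Y$ ($s{\left(Y \right)} = -8 + \left(-1 - 4\right) Y = -8 - 5 Y$)
$n = 630$ ($n = -2 - -632 = -2 + \left(745 - 113\right) = -2 + 632 = 630$)
$\frac{n}{\frac{5170}{29553} - \frac{23025}{-36255}} = \frac{630}{\frac{5170}{29553} - \frac{23025}{-36255}} = \frac{630}{5170 \cdot \frac{1}{29553} - - \frac{1535}{2417}} = \frac{630}{\frac{5170}{29553} + \frac{1535}{2417}} = \frac{630}{\frac{57859745}{71429601}} = 630 \cdot \frac{71429601}{57859745} = \frac{9000129726}{11571949}$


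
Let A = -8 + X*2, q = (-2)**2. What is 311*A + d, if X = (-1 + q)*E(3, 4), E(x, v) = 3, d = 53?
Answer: 3163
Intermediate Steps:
q = 4
X = 9 (X = (-1 + 4)*3 = 3*3 = 9)
A = 10 (A = -8 + 9*2 = -8 + 18 = 10)
311*A + d = 311*10 + 53 = 3110 + 53 = 3163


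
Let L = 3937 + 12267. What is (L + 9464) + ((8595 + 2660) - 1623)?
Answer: 35300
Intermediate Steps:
L = 16204
(L + 9464) + ((8595 + 2660) - 1623) = (16204 + 9464) + ((8595 + 2660) - 1623) = 25668 + (11255 - 1623) = 25668 + 9632 = 35300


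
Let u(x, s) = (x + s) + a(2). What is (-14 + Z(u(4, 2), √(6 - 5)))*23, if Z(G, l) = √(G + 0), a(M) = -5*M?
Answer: -322 + 46*I ≈ -322.0 + 46.0*I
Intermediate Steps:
u(x, s) = -10 + s + x (u(x, s) = (x + s) - 5*2 = (s + x) - 10 = -10 + s + x)
Z(G, l) = √G
(-14 + Z(u(4, 2), √(6 - 5)))*23 = (-14 + √(-10 + 2 + 4))*23 = (-14 + √(-4))*23 = (-14 + 2*I)*23 = -322 + 46*I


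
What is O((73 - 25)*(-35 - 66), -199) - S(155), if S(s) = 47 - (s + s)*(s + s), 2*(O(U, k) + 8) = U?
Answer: 93621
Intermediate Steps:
O(U, k) = -8 + U/2
S(s) = 47 - 4*s² (S(s) = 47 - 2*s*2*s = 47 - 4*s²)
O((73 - 25)*(-35 - 66), -199) - S(155) = (-8 + ((73 - 25)*(-35 - 66))/2) - (47 - 4*155²) = (-8 + (48*(-101))/2) - (47 - 4*24025) = (-8 + (½)*(-4848)) - (47 - 96100) = (-8 - 2424) - 1*(-96053) = -2432 + 96053 = 93621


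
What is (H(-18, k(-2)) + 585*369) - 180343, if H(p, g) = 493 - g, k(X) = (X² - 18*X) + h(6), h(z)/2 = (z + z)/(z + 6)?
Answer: 35973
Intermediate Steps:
h(z) = 4*z/(6 + z) (h(z) = 2*((z + z)/(z + 6)) = 2*((2*z)/(6 + z)) = 2*(2*z/(6 + z)) = 4*z/(6 + z))
k(X) = 2 + X² - 18*X (k(X) = (X² - 18*X) + 4*6/(6 + 6) = (X² - 18*X) + 4*6/12 = (X² - 18*X) + 4*6*(1/12) = (X² - 18*X) + 2 = 2 + X² - 18*X)
(H(-18, k(-2)) + 585*369) - 180343 = ((493 - (2 + (-2)² - 18*(-2))) + 585*369) - 180343 = ((493 - (2 + 4 + 36)) + 215865) - 180343 = ((493 - 1*42) + 215865) - 180343 = ((493 - 42) + 215865) - 180343 = (451 + 215865) - 180343 = 216316 - 180343 = 35973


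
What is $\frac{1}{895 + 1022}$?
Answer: $\frac{1}{1917} \approx 0.00052165$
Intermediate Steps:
$\frac{1}{895 + 1022} = \frac{1}{1917}$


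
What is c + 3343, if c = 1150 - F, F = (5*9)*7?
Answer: 4178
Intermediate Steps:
F = 315 (F = 45*7 = 315)
c = 835 (c = 1150 - 1*315 = 1150 - 315 = 835)
c + 3343 = 835 + 3343 = 4178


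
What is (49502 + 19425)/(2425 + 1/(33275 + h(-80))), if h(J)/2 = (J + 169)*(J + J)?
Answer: 330504965/11627876 ≈ 28.423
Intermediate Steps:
h(J) = 4*J*(169 + J) (h(J) = 2*((J + 169)*(J + J)) = 2*((169 + J)*(2*J)) = 2*(2*J*(169 + J)) = 4*J*(169 + J))
(49502 + 19425)/(2425 + 1/(33275 + h(-80))) = (49502 + 19425)/(2425 + 1/(33275 + 4*(-80)*(169 - 80))) = 68927/(2425 + 1/(33275 + 4*(-80)*89)) = 68927/(2425 + 1/(33275 - 28480)) = 68927/(2425 + 1/4795) = 68927/(11627876/4795) = 68927*(4795/11627876) = 330504965/11627876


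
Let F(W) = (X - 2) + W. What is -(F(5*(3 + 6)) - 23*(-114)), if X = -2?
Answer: -2663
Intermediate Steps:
F(W) = -4 + W (F(W) = (-2 - 2) + W = -4 + W)
-(F(5*(3 + 6)) - 23*(-114)) = -((-4 + 5*(3 + 6)) - 23*(-114)) = -((-4 + 5*9) + 2622) = -((-4 + 45) + 2622) = -(41 + 2622) = -1*2663 = -2663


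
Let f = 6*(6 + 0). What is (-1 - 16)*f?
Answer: -612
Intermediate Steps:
f = 36 (f = 6*6 = 36)
(-1 - 16)*f = (-1 - 16)*36 = -17*36 = -612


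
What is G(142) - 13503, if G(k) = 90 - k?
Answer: -13555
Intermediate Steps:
G(142) - 13503 = (90 - 1*142) - 13503 = (90 - 142) - 13503 = -52 - 13503 = -13555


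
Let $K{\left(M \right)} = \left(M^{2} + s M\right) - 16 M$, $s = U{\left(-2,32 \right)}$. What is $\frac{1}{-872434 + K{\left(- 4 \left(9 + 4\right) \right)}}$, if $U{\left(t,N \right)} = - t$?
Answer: $- \frac{1}{869002} \approx -1.1507 \cdot 10^{-6}$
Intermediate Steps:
$s = 2$ ($s = \left(-1\right) \left(-2\right) = 2$)
$K{\left(M \right)} = M^{2} - 14 M$ ($K{\left(M \right)} = \left(M^{2} + 2 M\right) - 16 M = M^{2} - 14 M$)
$\frac{1}{-872434 + K{\left(- 4 \left(9 + 4\right) \right)}} = \frac{1}{-872434 + - 4 \left(9 + 4\right) \left(-14 - 4 \left(9 + 4\right)\right)} = \frac{1}{-872434 + \left(-4\right) 13 \left(-14 - 52\right)} = \frac{1}{-872434 - 52 \left(-14 - 52\right)} = \frac{1}{-872434 - -3432} = \frac{1}{-872434 + 3432} = \frac{1}{-869002} = - \frac{1}{869002}$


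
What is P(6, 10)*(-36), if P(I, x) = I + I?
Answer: -432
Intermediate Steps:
P(I, x) = 2*I
P(6, 10)*(-36) = (2*6)*(-36) = 12*(-36) = -432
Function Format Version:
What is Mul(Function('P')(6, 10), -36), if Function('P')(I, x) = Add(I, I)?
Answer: -432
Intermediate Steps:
Function('P')(I, x) = Mul(2, I)
Mul(Function('P')(6, 10), -36) = Mul(Mul(2, 6), -36) = Mul(12, -36) = -432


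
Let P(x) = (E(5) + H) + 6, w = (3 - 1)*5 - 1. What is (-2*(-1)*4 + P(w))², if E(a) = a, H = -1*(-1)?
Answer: 400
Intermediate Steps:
H = 1
w = 9 (w = 2*5 - 1 = 10 - 1 = 9)
P(x) = 12 (P(x) = (5 + 1) + 6 = 6 + 6 = 12)
(-2*(-1)*4 + P(w))² = (-2*(-1)*4 + 12)² = (2*4 + 12)² = (8 + 12)² = 20² = 400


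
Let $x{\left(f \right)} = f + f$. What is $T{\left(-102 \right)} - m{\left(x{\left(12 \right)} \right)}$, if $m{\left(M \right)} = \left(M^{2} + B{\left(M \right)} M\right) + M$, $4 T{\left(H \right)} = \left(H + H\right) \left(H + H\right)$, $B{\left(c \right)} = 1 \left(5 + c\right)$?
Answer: $9108$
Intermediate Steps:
$B{\left(c \right)} = 5 + c$
$x{\left(f \right)} = 2 f$
$T{\left(H \right)} = H^{2}$ ($T{\left(H \right)} = \frac{\left(H + H\right) \left(H + H\right)}{4} = \frac{2 H 2 H}{4} = \frac{4 H^{2}}{4} = H^{2}$)
$m{\left(M \right)} = M + M^{2} + M \left(5 + M\right)$ ($m{\left(M \right)} = \left(M^{2} + \left(5 + M\right) M\right) + M = \left(M^{2} + M \left(5 + M\right)\right) + M = M + M^{2} + M \left(5 + M\right)$)
$T{\left(-102 \right)} - m{\left(x{\left(12 \right)} \right)} = \left(-102\right)^{2} - 2 \cdot 2 \cdot 12 \left(3 + 2 \cdot 12\right) = 10404 - 2 \cdot 24 \left(3 + 24\right) = 10404 - 2 \cdot 24 \cdot 27 = 10404 - 1296 = 9108$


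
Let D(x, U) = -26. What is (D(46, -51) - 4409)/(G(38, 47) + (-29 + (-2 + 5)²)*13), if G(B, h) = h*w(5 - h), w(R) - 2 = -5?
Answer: 4435/401 ≈ 11.060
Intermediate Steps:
w(R) = -3 (w(R) = 2 - 5 = -3)
G(B, h) = -3*h (G(B, h) = h*(-3) = -3*h)
(D(46, -51) - 4409)/(G(38, 47) + (-29 + (-2 + 5)²)*13) = (-26 - 4409)/(-3*47 + (-29 + (-2 + 5)²)*13) = -4435/(-141 + (-29 + 3²)*13) = -4435/(-141 + (-29 + 9)*13) = -4435/(-141 - 20*13) = -4435/(-141 - 260) = -4435/(-401) = -4435*(-1/401) = 4435/401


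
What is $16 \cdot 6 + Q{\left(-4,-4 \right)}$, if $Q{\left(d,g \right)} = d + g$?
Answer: $88$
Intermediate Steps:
$16 \cdot 6 + Q{\left(-4,-4 \right)} = 16 \cdot 6 - 8 = 96 - 8 = 88$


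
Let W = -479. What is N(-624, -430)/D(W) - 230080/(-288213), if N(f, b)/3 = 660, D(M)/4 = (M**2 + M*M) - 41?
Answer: 35237600905/44081313711 ≈ 0.79938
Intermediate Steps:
D(M) = -164 + 8*M**2 (D(M) = 4*((M**2 + M*M) - 41) = 4*((M**2 + M**2) - 41) = 4*(2*M**2 - 41) = 4*(-41 + 2*M**2) = -164 + 8*M**2)
N(f, b) = 1980 (N(f, b) = 3*660 = 1980)
N(-624, -430)/D(W) - 230080/(-288213) = 1980/(-164 + 8*(-479)**2) - 230080/(-288213) = 1980/(-164 + 8*229441) - 230080*(-1/288213) = 1980/(-164 + 1835528) + 230080/288213 = 1980/1835364 + 230080/288213 = 1980*(1/1835364) + 230080/288213 = 165/152947 + 230080/288213 = 35237600905/44081313711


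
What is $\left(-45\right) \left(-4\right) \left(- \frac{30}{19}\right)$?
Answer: $- \frac{5400}{19} \approx -284.21$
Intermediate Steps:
$\left(-45\right) \left(-4\right) \left(- \frac{30}{19}\right) = 180 \left(\left(-30\right) \frac{1}{19}\right) = 180 \left(- \frac{30}{19}\right) = - \frac{5400}{19}$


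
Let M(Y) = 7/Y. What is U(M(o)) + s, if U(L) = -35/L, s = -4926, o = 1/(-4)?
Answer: -19699/4 ≈ -4924.8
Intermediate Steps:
o = -¼ (o = 1*(-¼) = -¼ ≈ -0.25000)
U(M(o)) + s = -35/(7/(-¼)) - 4926 = -35/(7*(-4)) - 4926 = -35/(-28) - 4926 = -35*(-1/28) - 4926 = 5/4 - 4926 = -19699/4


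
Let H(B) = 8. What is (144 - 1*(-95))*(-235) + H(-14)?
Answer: -56157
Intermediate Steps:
(144 - 1*(-95))*(-235) + H(-14) = (144 - 1*(-95))*(-235) + 8 = (144 + 95)*(-235) + 8 = 239*(-235) + 8 = -56165 + 8 = -56157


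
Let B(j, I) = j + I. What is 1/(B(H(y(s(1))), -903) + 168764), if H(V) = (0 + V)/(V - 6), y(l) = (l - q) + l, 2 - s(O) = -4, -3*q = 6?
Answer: 4/671451 ≈ 5.9572e-6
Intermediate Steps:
q = -2 (q = -⅓*6 = -2)
s(O) = 6 (s(O) = 2 - 1*(-4) = 2 + 4 = 6)
y(l) = 2 + 2*l (y(l) = (l - 1*(-2)) + l = (l + 2) + l = (2 + l) + l = 2 + 2*l)
H(V) = V/(-6 + V)
B(j, I) = I + j
1/(B(H(y(s(1))), -903) + 168764) = 1/((-903 + (2 + 2*6)/(-6 + (2 + 2*6))) + 168764) = 1/((-903 + (2 + 12)/(-6 + (2 + 12))) + 168764) = 1/((-903 + 14/(-6 + 14)) + 168764) = 1/((-903 + 14/8) + 168764) = 1/((-903 + 14*(⅛)) + 168764) = 1/((-903 + 7/4) + 168764) = 1/(-3605/4 + 168764) = 1/(671451/4) = 4/671451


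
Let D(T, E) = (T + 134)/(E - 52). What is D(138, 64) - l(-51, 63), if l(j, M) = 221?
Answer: -595/3 ≈ -198.33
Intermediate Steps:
D(T, E) = (134 + T)/(-52 + E)
D(138, 64) - l(-51, 63) = (134 + 138)/(-52 + 64) - 1*221 = 272/12 - 221 = (1/12)*272 - 221 = 68/3 - 221 = -595/3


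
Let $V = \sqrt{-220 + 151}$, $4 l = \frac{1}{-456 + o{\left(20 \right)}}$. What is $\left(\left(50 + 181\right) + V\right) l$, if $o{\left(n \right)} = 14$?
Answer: $- \frac{231}{1768} - \frac{i \sqrt{69}}{1768} \approx -0.13066 - 0.0046983 i$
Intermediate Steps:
$l = - \frac{1}{1768}$ ($l = \frac{1}{4 \left(-456 + 14\right)} = \frac{1}{4 \left(-442\right)} = \frac{1}{4} \left(- \frac{1}{442}\right) = - \frac{1}{1768} \approx -0.00056561$)
$V = i \sqrt{69}$ ($V = \sqrt{-69} = i \sqrt{69} \approx 8.3066 i$)
$\left(\left(50 + 181\right) + V\right) l = \left(\left(50 + 181\right) + i \sqrt{69}\right) \left(- \frac{1}{1768}\right) = \left(231 + i \sqrt{69}\right) \left(- \frac{1}{1768}\right) = - \frac{231}{1768} - \frac{i \sqrt{69}}{1768}$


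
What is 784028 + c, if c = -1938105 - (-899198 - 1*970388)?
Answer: 715509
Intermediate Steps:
c = -68519 (c = -1938105 - (-899198 - 970388) = -1938105 - 1*(-1869586) = -1938105 + 1869586 = -68519)
784028 + c = 784028 - 68519 = 715509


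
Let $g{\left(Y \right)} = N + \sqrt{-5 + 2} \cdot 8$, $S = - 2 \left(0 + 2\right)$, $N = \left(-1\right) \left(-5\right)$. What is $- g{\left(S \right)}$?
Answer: $-5 - 8 i \sqrt{3} \approx -5.0 - 13.856 i$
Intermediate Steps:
$N = 5$
$S = -4$ ($S = \left(-2\right) 2 = -4$)
$g{\left(Y \right)} = 5 + 8 i \sqrt{3}$ ($g{\left(Y \right)} = 5 + \sqrt{-5 + 2} \cdot 8 = 5 + \sqrt{-3} \cdot 8 = 5 + i \sqrt{3} \cdot 8 = 5 + 8 i \sqrt{3}$)
$- g{\left(S \right)} = - (5 + 8 i \sqrt{3}) = -5 - 8 i \sqrt{3}$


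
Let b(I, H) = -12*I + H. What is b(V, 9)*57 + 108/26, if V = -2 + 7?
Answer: -37737/13 ≈ -2902.8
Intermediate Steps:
V = 5
b(I, H) = H - 12*I
b(V, 9)*57 + 108/26 = (9 - 12*5)*57 + 108/26 = (9 - 60)*57 + 108*(1/26) = -51*57 + 54/13 = -2907 + 54/13 = -37737/13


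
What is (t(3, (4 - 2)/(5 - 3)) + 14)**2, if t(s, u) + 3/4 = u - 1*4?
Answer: 1681/16 ≈ 105.06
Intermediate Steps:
t(s, u) = -19/4 + u (t(s, u) = -3/4 + (u - 1*4) = -3/4 + (u - 4) = -3/4 + (-4 + u) = -19/4 + u)
(t(3, (4 - 2)/(5 - 3)) + 14)**2 = ((-19/4 + (4 - 2)/(5 - 3)) + 14)**2 = ((-19/4 + 2/2) + 14)**2 = ((-19/4 + 2*(1/2)) + 14)**2 = ((-19/4 + 1) + 14)**2 = (-15/4 + 14)**2 = (41/4)**2 = 1681/16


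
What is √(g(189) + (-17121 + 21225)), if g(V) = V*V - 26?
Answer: √39799 ≈ 199.50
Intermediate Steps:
g(V) = -26 + V² (g(V) = V² - 26 = -26 + V²)
√(g(189) + (-17121 + 21225)) = √((-26 + 189²) + (-17121 + 21225)) = √((-26 + 35721) + 4104) = √(35695 + 4104) = √39799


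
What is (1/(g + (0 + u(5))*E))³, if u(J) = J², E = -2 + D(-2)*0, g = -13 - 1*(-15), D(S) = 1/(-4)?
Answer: -1/110592 ≈ -9.0422e-6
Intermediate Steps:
D(S) = -¼
g = 2 (g = -13 + 15 = 2)
E = -2 (E = -2 - ¼*0 = -2 + 0 = -2)
(1/(g + (0 + u(5))*E))³ = (1/(2 + (0 + 5²)*(-2)))³ = (1/(2 + (0 + 25)*(-2)))³ = (1/(2 + 25*(-2)))³ = (1/(2 - 50))³ = (1/(-48))³ = (-1/48)³ = -1/110592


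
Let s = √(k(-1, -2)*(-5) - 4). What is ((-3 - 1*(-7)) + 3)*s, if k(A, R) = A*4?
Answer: 28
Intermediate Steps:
k(A, R) = 4*A
s = 4 (s = √((4*(-1))*(-5) - 4) = √(-4*(-5) - 4) = √(20 - 4) = √16 = 4)
((-3 - 1*(-7)) + 3)*s = ((-3 - 1*(-7)) + 3)*4 = ((-3 + 7) + 3)*4 = (4 + 3)*4 = 7*4 = 28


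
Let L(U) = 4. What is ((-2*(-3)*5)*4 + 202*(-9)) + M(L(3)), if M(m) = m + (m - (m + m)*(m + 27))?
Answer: -1938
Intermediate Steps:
M(m) = 2*m - 2*m*(27 + m) (M(m) = m + (m - 2*m*(27 + m)) = 2*m - 2*m*(27 + m))
((-2*(-3)*5)*4 + 202*(-9)) + M(L(3)) = ((-2*(-3)*5)*4 + 202*(-9)) - 2*4*(26 + 4) = ((6*5)*4 - 1818) - 2*4*30 = (30*4 - 1818) - 240 = (120 - 1818) - 240 = -1698 - 240 = -1938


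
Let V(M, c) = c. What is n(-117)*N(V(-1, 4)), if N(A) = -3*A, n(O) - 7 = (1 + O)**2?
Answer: -161556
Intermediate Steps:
n(O) = 7 + (1 + O)**2
n(-117)*N(V(-1, 4)) = (7 + (1 - 117)**2)*(-3*4) = (7 + (-116)**2)*(-12) = (7 + 13456)*(-12) = 13463*(-12) = -161556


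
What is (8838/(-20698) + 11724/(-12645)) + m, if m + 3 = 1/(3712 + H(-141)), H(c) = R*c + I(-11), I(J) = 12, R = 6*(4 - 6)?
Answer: -1028633951077/236251525560 ≈ -4.3540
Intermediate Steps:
R = -12 (R = 6*(-2) = -12)
H(c) = 12 - 12*c (H(c) = -12*c + 12 = 12 - 12*c)
m = -16247/5416 (m = -3 + 1/(3712 + (12 - 12*(-141))) = -3 + 1/(3712 + (12 + 1692)) = -3 + 1/(3712 + 1704) = -3 + 1/5416 = -16247/5416 ≈ -2.9998)
(8838/(-20698) + 11724/(-12645)) + m = (8838/(-20698) + 11724/(-12645)) - 16247/5416 = (8838*(-1/20698) + 11724*(-1/12645)) - 16247/5416 = (-4419/10349 - 3908/4215) - 16247/5416 = -59069977/43621035 - 16247/5416 = -1028633951077/236251525560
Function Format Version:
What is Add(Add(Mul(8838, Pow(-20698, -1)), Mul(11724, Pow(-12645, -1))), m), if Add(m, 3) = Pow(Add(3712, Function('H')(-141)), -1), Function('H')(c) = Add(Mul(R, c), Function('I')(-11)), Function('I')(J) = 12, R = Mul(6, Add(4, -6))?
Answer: Rational(-1028633951077, 236251525560) ≈ -4.3540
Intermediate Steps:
R = -12 (R = Mul(6, -2) = -12)
Function('H')(c) = Add(12, Mul(-12, c)) (Function('H')(c) = Add(Mul(-12, c), 12) = Add(12, Mul(-12, c)))
m = Rational(-16247, 5416) (m = Add(-3, Pow(Add(3712, Add(12, Mul(-12, -141))), -1)) = Add(-3, Pow(Add(3712, Add(12, 1692)), -1)) = Add(-3, Pow(Add(3712, 1704), -1)) = Add(-3, Pow(5416, -1)) = Add(-3, Rational(1, 5416)) = Rational(-16247, 5416) ≈ -2.9998)
Add(Add(Mul(8838, Pow(-20698, -1)), Mul(11724, Pow(-12645, -1))), m) = Add(Add(Mul(8838, Pow(-20698, -1)), Mul(11724, Pow(-12645, -1))), Rational(-16247, 5416)) = Add(Add(Mul(8838, Rational(-1, 20698)), Mul(11724, Rational(-1, 12645))), Rational(-16247, 5416)) = Add(Add(Rational(-4419, 10349), Rational(-3908, 4215)), Rational(-16247, 5416)) = Add(Rational(-59069977, 43621035), Rational(-16247, 5416)) = Rational(-1028633951077, 236251525560)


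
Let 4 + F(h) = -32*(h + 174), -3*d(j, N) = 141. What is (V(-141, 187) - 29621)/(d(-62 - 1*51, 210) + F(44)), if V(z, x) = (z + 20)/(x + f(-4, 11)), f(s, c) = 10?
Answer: 5835458/1384319 ≈ 4.2154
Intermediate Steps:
d(j, N) = -47 (d(j, N) = -⅓*141 = -47)
F(h) = -5572 - 32*h (F(h) = -4 - 32*(h + 174) = -4 - 32*(174 + h) = -4 + (-5568 - 32*h) = -5572 - 32*h)
V(z, x) = (20 + z)/(10 + x) (V(z, x) = (z + 20)/(x + 10) = (20 + z)/(10 + x))
(V(-141, 187) - 29621)/(d(-62 - 1*51, 210) + F(44)) = ((20 - 141)/(10 + 187) - 29621)/(-47 + (-5572 - 32*44)) = (-121/197 - 29621)/(-47 + (-5572 - 1408)) = ((1/197)*(-121) - 29621)/(-47 - 6980) = (-121/197 - 29621)/(-7027) = -5835458/197*(-1/7027) = 5835458/1384319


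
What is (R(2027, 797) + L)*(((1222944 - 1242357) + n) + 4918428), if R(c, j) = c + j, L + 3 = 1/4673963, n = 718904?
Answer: 74073664382412456/4673963 ≈ 1.5848e+10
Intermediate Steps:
L = -14021888/4673963 (L = -3 + 1/4673963 = -14021888/4673963 ≈ -3.0000)
(R(2027, 797) + L)*(((1222944 - 1242357) + n) + 4918428) = ((2027 + 797) - 14021888/4673963)*(((1222944 - 1242357) + 718904) + 4918428) = (2824 - 14021888/4673963)*((-19413 + 718904) + 4918428) = 13185249624*(699491 + 4918428)/4673963 = (13185249624/4673963)*5617919 = 74073664382412456/4673963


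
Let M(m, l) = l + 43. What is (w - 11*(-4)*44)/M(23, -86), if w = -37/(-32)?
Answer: -61989/1376 ≈ -45.050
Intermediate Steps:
M(m, l) = 43 + l
w = 37/32 (w = -37*(-1/32) = 37/32 ≈ 1.1563)
(w - 11*(-4)*44)/M(23, -86) = (37/32 - 11*(-4)*44)/(43 - 86) = (37/32 + 44*44)/(-43) = (37/32 + 1936)*(-1/43) = (61989/32)*(-1/43) = -61989/1376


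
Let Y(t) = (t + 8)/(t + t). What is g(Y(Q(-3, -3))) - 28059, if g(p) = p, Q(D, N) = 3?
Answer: -168343/6 ≈ -28057.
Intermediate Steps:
Y(t) = (8 + t)/(2*t) (Y(t) = (8 + t)/((2*t)) = (8 + t)*(1/(2*t)) = (8 + t)/(2*t))
g(Y(Q(-3, -3))) - 28059 = (1/2)*(8 + 3)/3 - 28059 = (1/2)*(1/3)*11 - 28059 = 11/6 - 28059 = -168343/6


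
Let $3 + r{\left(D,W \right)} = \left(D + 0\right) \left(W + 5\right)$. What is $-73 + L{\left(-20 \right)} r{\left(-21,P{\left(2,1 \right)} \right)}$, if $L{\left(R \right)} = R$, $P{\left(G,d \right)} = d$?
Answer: $2507$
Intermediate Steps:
$r{\left(D,W \right)} = -3 + D \left(5 + W\right)$ ($r{\left(D,W \right)} = -3 + \left(D + 0\right) \left(W + 5\right) = -3 + D \left(5 + W\right)$)
$-73 + L{\left(-20 \right)} r{\left(-21,P{\left(2,1 \right)} \right)} = -73 - 20 \left(-3 + 5 \left(-21\right) - 21\right) = -73 - 20 \left(-3 - 105 - 21\right) = -73 - -2580 = -73 + 2580 = 2507$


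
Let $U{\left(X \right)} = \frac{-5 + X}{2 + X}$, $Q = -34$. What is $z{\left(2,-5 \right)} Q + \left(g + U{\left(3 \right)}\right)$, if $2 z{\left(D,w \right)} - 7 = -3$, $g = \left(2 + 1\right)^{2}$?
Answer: $- \frac{297}{5} \approx -59.4$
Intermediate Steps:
$g = 9$ ($g = 3^{2} = 9$)
$z{\left(D,w \right)} = 2$ ($z{\left(D,w \right)} = \frac{7}{2} + \frac{1}{2} \left(-3\right) = \frac{7}{2} - \frac{3}{2} = 2$)
$U{\left(X \right)} = \frac{-5 + X}{2 + X}$
$z{\left(2,-5 \right)} Q + \left(g + U{\left(3 \right)}\right) = 2 \left(-34\right) + \left(9 + \frac{-5 + 3}{2 + 3}\right) = -68 + \left(9 + \frac{1}{5} \left(-2\right)\right) = -68 + \left(9 - \frac{2}{5}\right) = -68 + \frac{43}{5} = - \frac{297}{5}$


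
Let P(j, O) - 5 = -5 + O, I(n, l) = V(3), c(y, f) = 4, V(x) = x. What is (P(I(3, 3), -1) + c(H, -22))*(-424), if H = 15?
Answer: -1272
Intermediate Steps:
I(n, l) = 3
P(j, O) = O (P(j, O) = 5 + (-5 + O) = O)
(P(I(3, 3), -1) + c(H, -22))*(-424) = (-1 + 4)*(-424) = 3*(-424) = -1272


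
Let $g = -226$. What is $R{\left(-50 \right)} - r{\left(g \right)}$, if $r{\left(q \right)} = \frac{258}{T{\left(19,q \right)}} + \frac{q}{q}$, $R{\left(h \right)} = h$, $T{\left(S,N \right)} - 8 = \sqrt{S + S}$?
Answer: $- \frac{1695}{13} + \frac{129 \sqrt{38}}{13} \approx -69.215$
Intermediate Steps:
$T{\left(S,N \right)} = 8 + \sqrt{2} \sqrt{S}$ ($T{\left(S,N \right)} = 8 + \sqrt{S + S} = 8 + \sqrt{2 S} = 8 + \sqrt{2} \sqrt{S}$)
$r{\left(q \right)} = 1 + \frac{258}{8 + \sqrt{38}}$ ($r{\left(q \right)} = \frac{258}{8 + \sqrt{2} \sqrt{19}} + \frac{q}{q} = \frac{258}{8 + \sqrt{38}} + 1 = 1 + \frac{258}{8 + \sqrt{38}}$)
$R{\left(-50 \right)} - r{\left(g \right)} = -50 - \left(\frac{1045}{13} - \frac{129 \sqrt{38}}{13}\right) = - \frac{1695}{13} + \frac{129 \sqrt{38}}{13}$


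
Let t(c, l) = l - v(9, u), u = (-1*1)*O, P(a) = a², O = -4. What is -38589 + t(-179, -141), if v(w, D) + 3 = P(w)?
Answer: -38808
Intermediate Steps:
u = 4 (u = -1*1*(-4) = -1*(-4) = 4)
v(w, D) = -3 + w²
t(c, l) = -78 + l (t(c, l) = l - (-3 + 9²) = l - (-3 + 81) = l - 1*78 = l - 78 = -78 + l)
-38589 + t(-179, -141) = -38589 + (-78 - 141) = -38589 - 219 = -38808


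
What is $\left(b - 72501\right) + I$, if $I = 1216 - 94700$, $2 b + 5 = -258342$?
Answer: $- \frac{590317}{2} \approx -2.9516 \cdot 10^{5}$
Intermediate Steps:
$b = - \frac{258347}{2}$ ($b = - \frac{5}{2} + \frac{1}{2} \left(-258342\right) = - \frac{5}{2} - 129171 = - \frac{258347}{2} \approx -1.2917 \cdot 10^{5}$)
$I = -93484$
$\left(b - 72501\right) + I = \left(- \frac{258347}{2} - 72501\right) - 93484 = - \frac{403349}{2} - 93484 = - \frac{590317}{2}$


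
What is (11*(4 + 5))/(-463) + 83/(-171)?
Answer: -55358/79173 ≈ -0.69920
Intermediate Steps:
(11*(4 + 5))/(-463) + 83/(-171) = (11*9)*(-1/463) + 83*(-1/171) = 99*(-1/463) - 83/171 = -99/463 - 83/171 = -55358/79173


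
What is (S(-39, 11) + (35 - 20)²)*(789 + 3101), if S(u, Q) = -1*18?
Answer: 805230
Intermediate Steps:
S(u, Q) = -18
(S(-39, 11) + (35 - 20)²)*(789 + 3101) = (-18 + (35 - 20)²)*(789 + 3101) = (-18 + 15²)*3890 = (-18 + 225)*3890 = 207*3890 = 805230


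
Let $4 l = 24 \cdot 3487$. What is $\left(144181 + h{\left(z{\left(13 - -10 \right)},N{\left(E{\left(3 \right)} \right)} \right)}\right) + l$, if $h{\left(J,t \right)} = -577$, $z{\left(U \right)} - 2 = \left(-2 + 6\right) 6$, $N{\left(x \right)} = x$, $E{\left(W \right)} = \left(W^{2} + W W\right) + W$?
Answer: $164526$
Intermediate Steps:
$E{\left(W \right)} = W + 2 W^{2}$ ($E{\left(W \right)} = \left(W^{2} + W^{2}\right) + W = 2 W^{2} + W = W + 2 W^{2}$)
$l = 20922$ ($l = \frac{24 \cdot 3487}{4} = \frac{1}{4} \cdot 83688 = 20922$)
$z{\left(U \right)} = 26$ ($z{\left(U \right)} = 2 + \left(-2 + 6\right) 6 = 2 + 4 \cdot 6 = 2 + 24 = 26$)
$\left(144181 + h{\left(z{\left(13 - -10 \right)},N{\left(E{\left(3 \right)} \right)} \right)}\right) + l = \left(144181 - 577\right) + 20922 = 143604 + 20922 = 164526$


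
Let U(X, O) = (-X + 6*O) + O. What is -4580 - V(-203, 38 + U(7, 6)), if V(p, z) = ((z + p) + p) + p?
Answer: -4044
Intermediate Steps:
U(X, O) = -X + 7*O
V(p, z) = z + 3*p (V(p, z) = ((p + z) + p) + p = (z + 2*p) + p = z + 3*p)
-4580 - V(-203, 38 + U(7, 6)) = -4580 - ((38 + (-1*7 + 7*6)) + 3*(-203)) = -4580 - ((38 + (-7 + 42)) - 609) = -4580 - ((38 + 35) - 609) = -4580 - (73 - 609) = -4580 - 1*(-536) = -4580 + 536 = -4044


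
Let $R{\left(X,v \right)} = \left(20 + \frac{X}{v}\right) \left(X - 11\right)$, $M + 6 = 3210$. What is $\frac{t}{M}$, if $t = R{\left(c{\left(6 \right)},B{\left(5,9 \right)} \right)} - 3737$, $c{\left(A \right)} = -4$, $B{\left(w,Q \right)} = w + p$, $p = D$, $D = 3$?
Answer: $- \frac{8059}{6408} \approx -1.2576$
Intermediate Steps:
$p = 3$
$M = 3204$ ($M = -6 + 3210 = 3204$)
$B{\left(w,Q \right)} = 3 + w$ ($B{\left(w,Q \right)} = w + 3 = 3 + w$)
$R{\left(X,v \right)} = \left(-11 + X\right) \left(20 + \frac{X}{v}\right)$ ($R{\left(X,v \right)} = \left(20 + \frac{X}{v}\right) \left(-11 + X\right) = \left(-11 + X\right) \left(20 + \frac{X}{v}\right)$)
$t = - \frac{8059}{2}$ ($t = \frac{\left(-4\right)^{2} - -44 + 20 \left(3 + 5\right) \left(-11 - 4\right)}{3 + 5} - 3737 = \frac{16 + 44 + 20 \cdot 8 \left(-15\right)}{8} - 3737 = \frac{16 + 44 - 2400}{8} - 3737 = \frac{1}{8} \left(-2340\right) - 3737 = - \frac{585}{2} - 3737 = - \frac{8059}{2} \approx -4029.5$)
$\frac{t}{M} = - \frac{8059}{2 \cdot 3204} = \left(- \frac{8059}{2}\right) \frac{1}{3204} = - \frac{8059}{6408}$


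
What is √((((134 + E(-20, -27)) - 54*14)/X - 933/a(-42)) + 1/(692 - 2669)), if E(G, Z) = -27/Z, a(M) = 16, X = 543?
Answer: I*√121812238217517/1431348 ≈ 7.7108*I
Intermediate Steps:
√((((134 + E(-20, -27)) - 54*14)/X - 933/a(-42)) + 1/(692 - 2669)) = √((((134 - 27/(-27)) - 54*14)/543 - 933/16) + 1/(692 - 2669)) = √((((134 - 27*(-1/27)) - 756)*(1/543) - 933*1/16) + 1/(-1977)) = √((((134 + 1) - 756)*(1/543) - 933/16) - 1/1977) = √(((135 - 756)*(1/543) - 933/16) - 1/1977) = √((-621*1/543 - 933/16) - 1/1977) = √((-207/181 - 933/16) - 1/1977) = √(-172185/2896 - 1/1977) = √(-340412641/5725392) = I*√121812238217517/1431348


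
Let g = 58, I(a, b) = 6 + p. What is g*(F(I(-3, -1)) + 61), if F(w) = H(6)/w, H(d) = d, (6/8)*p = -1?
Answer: 25288/7 ≈ 3612.6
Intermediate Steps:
p = -4/3 (p = (4/3)*(-1) = -4/3 ≈ -1.3333)
I(a, b) = 14/3 (I(a, b) = 6 - 4/3 = 14/3)
F(w) = 6/w
g*(F(I(-3, -1)) + 61) = 58*(6/(14/3) + 61) = 58*(6*(3/14) + 61) = 58*(9/7 + 61) = 58*(436/7) = 25288/7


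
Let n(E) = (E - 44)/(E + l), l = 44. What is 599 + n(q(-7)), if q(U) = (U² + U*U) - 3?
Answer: 83312/139 ≈ 599.37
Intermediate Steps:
q(U) = -3 + 2*U² (q(U) = (U² + U²) - 3 = 2*U² - 3 = -3 + 2*U²)
n(E) = (-44 + E)/(44 + E) (n(E) = (E - 44)/(E + 44) = (-44 + E)/(44 + E))
599 + n(q(-7)) = 599 + (-44 + (-3 + 2*(-7)²))/(44 + (-3 + 2*(-7)²)) = 599 + (-44 + (-3 + 2*49))/(44 + (-3 + 2*49)) = 599 + (-44 + (-3 + 98))/(44 + (-3 + 98)) = 599 + (-44 + 95)/(44 + 95) = 599 + 51/139 = 83312/139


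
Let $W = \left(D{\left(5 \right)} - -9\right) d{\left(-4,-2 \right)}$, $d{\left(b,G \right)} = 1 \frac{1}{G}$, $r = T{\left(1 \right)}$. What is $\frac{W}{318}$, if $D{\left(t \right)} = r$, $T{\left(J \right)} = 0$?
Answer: $- \frac{3}{212} \approx -0.014151$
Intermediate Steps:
$r = 0$
$d{\left(b,G \right)} = \frac{1}{G}$
$D{\left(t \right)} = 0$
$W = - \frac{9}{2}$ ($W = \frac{0 - -9}{-2} = \left(0 + 9\right) \left(- \frac{1}{2}\right) = 9 \left(- \frac{1}{2}\right) = - \frac{9}{2} \approx -4.5$)
$\frac{W}{318} = - \frac{9}{2 \cdot 318} = \left(- \frac{9}{2}\right) \frac{1}{318} = - \frac{3}{212}$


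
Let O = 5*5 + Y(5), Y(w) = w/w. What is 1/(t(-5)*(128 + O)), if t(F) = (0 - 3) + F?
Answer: -1/1232 ≈ -0.00081169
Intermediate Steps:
Y(w) = 1
t(F) = -3 + F
O = 26 (O = 5*5 + 1 = 25 + 1 = 26)
1/(t(-5)*(128 + O)) = 1/((-3 - 5)*(128 + 26)) = 1/(-8*154) = 1/(-1232) = -1/1232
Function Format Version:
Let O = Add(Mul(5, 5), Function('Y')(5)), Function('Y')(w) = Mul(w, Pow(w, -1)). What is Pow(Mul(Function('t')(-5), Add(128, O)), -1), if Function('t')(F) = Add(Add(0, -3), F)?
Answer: Rational(-1, 1232) ≈ -0.00081169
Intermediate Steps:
Function('Y')(w) = 1
Function('t')(F) = Add(-3, F)
O = 26 (O = Add(Mul(5, 5), 1) = Add(25, 1) = 26)
Pow(Mul(Function('t')(-5), Add(128, O)), -1) = Pow(Mul(Add(-3, -5), Add(128, 26)), -1) = Pow(Mul(-8, 154), -1) = Pow(-1232, -1) = Rational(-1, 1232)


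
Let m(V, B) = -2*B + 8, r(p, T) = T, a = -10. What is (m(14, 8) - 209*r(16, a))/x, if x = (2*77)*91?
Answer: 1041/7007 ≈ 0.14857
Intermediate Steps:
m(V, B) = 8 - 2*B
x = 14014 (x = 154*91 = 14014)
(m(14, 8) - 209*r(16, a))/x = ((8 - 2*8) - 209*(-10))/14014 = ((8 - 16) + 2090)*(1/14014) = (-8 + 2090)*(1/14014) = 2082*(1/14014) = 1041/7007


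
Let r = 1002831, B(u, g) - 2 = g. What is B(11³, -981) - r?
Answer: -1003810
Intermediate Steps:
B(u, g) = 2 + g
B(11³, -981) - r = (2 - 981) - 1*1002831 = -979 - 1002831 = -1003810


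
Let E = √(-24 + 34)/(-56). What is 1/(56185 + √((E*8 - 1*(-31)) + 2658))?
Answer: 1/(56185 + √(2689 - √10/7)) ≈ 1.7782e-5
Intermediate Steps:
E = -√10/56 (E = √10*(-1/56) = -√10/56 ≈ -0.056469)
1/(56185 + √((E*8 - 1*(-31)) + 2658)) = 1/(56185 + √((-√10/56*8 - 1*(-31)) + 2658)) = 1/(56185 + √((-√10/7 + 31) + 2658)) = 1/(56185 + √((31 - √10/7) + 2658)) = 1/(56185 + √(2689 - √10/7))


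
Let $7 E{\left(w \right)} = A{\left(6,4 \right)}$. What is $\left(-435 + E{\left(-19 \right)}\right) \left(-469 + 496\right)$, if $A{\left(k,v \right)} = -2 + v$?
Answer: $- \frac{82161}{7} \approx -11737.0$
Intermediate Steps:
$E{\left(w \right)} = \frac{2}{7}$ ($E{\left(w \right)} = \frac{-2 + 4}{7} = \frac{1}{7} \cdot 2 = \frac{2}{7}$)
$\left(-435 + E{\left(-19 \right)}\right) \left(-469 + 496\right) = \left(-435 + \frac{2}{7}\right) \left(-469 + 496\right) = \left(- \frac{3043}{7}\right) 27 = - \frac{82161}{7}$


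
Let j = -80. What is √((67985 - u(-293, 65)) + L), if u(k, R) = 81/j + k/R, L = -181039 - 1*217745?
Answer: I*√22361639235/260 ≈ 575.15*I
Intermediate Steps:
L = -398784 (L = -181039 - 217745 = -398784)
u(k, R) = -81/80 + k/R (u(k, R) = 81/(-80) + k/R = 81*(-1/80) + k/R = -81/80 + k/R)
√((67985 - u(-293, 65)) + L) = √((67985 - (-81/80 - 293/65)) - 398784) = √((67985 - 1*(-5741/1040)) - 398784) = √((67985 + 5741/1040) - 398784) = √(70710141/1040 - 398784) = √(-344025219/1040) = I*√22361639235/260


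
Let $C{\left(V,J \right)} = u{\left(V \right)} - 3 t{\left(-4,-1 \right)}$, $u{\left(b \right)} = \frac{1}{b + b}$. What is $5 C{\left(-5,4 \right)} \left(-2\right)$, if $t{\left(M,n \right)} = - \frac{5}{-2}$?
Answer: $76$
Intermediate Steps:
$t{\left(M,n \right)} = \frac{5}{2}$ ($t{\left(M,n \right)} = \left(-5\right) \left(- \frac{1}{2}\right) = \frac{5}{2}$)
$u{\left(b \right)} = \frac{1}{2 b}$
$C{\left(V,J \right)} = - \frac{15}{2} + \frac{1}{2 V}$ ($C{\left(V,J \right)} = \frac{1}{2 V} - \frac{15}{2} = - \frac{15}{2} + \frac{1}{2 V}$)
$5 C{\left(-5,4 \right)} \left(-2\right) = 5 \frac{1 - -75}{2 \left(-5\right)} \left(-2\right) = 5 \cdot \frac{1}{2} \left(- \frac{1}{5}\right) \left(1 + 75\right) \left(-2\right) = 5 \cdot \frac{1}{2} \left(- \frac{1}{5}\right) 76 \left(-2\right) = 5 \left(- \frac{38}{5}\right) \left(-2\right) = \left(-38\right) \left(-2\right) = 76$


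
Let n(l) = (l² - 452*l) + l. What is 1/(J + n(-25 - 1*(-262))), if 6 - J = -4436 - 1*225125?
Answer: 1/178849 ≈ 5.5913e-6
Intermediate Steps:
n(l) = l² - 451*l
J = 229567 (J = 6 - (-4436 - 1*225125) = 6 - (-4436 - 225125) = 6 - 1*(-229561) = 6 + 229561 = 229567)
1/(J + n(-25 - 1*(-262))) = 1/(229567 + (-25 - 1*(-262))*(-451 + (-25 - 1*(-262)))) = 1/(229567 + (-25 + 262)*(-451 + (-25 + 262))) = 1/(229567 + 237*(-451 + 237)) = 1/(229567 + 237*(-214)) = 1/(229567 - 50718) = 1/178849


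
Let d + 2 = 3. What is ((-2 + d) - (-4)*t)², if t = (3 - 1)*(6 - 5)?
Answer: 49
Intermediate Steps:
d = 1 (d = -2 + 3 = 1)
t = 2 (t = 2*1 = 2)
((-2 + d) - (-4)*t)² = ((-2 + 1) - (-4)*2)² = (-1 - 4*(-2))² = (-1 + 8)² = 7² = 49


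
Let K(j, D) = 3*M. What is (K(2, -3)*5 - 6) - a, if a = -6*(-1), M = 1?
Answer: 3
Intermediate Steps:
K(j, D) = 3 (K(j, D) = 3*1 = 3)
a = 6
(K(2, -3)*5 - 6) - a = (3*5 - 6) - 1*6 = (15 - 6) - 6 = 9 - 6 = 3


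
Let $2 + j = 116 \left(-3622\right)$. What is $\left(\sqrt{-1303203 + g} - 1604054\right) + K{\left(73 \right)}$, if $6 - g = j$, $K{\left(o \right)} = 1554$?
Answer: $-1602500 + i \sqrt{883043} \approx -1.6025 \cdot 10^{6} + 939.7 i$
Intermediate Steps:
$j = -420154$ ($j = -2 + 116 \left(-3622\right) = -2 - 420152 = -420154$)
$g = 420160$ ($g = 6 - -420154 = 6 + 420154 = 420160$)
$\left(\sqrt{-1303203 + g} - 1604054\right) + K{\left(73 \right)} = \left(\sqrt{-1303203 + 420160} - 1604054\right) + 1554 = \left(\sqrt{-883043} - 1604054\right) + 1554 = \left(i \sqrt{883043} - 1604054\right) + 1554 = \left(-1604054 + i \sqrt{883043}\right) + 1554 = -1602500 + i \sqrt{883043}$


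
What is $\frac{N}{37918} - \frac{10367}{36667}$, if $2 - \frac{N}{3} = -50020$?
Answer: $\frac{2554687058}{695169653} \approx 3.6749$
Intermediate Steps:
$N = 150066$ ($N = 6 - -150060 = 6 + 150060 = 150066$)
$\frac{N}{37918} - \frac{10367}{36667} = \frac{150066}{37918} - \frac{10367}{36667} = 150066 \cdot \frac{1}{37918} - \frac{10367}{36667} = \frac{75033}{18959} - \frac{10367}{36667} = \frac{2554687058}{695169653}$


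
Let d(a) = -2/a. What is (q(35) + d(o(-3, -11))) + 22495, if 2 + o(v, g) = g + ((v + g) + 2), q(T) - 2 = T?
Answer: 563302/25 ≈ 22532.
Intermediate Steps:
q(T) = 2 + T
o(v, g) = v + 2*g (o(v, g) = -2 + (g + ((v + g) + 2)) = -2 + (g + ((g + v) + 2)) = -2 + (g + (2 + g + v)) = -2 + (2 + v + 2*g) = v + 2*g)
(q(35) + d(o(-3, -11))) + 22495 = ((2 + 35) - 2/(-3 + 2*(-11))) + 22495 = (37 - 2/(-3 - 22)) + 22495 = (37 - 2/(-25)) + 22495 = (37 - 2*(-1/25)) + 22495 = (37 + 2/25) + 22495 = 927/25 + 22495 = 563302/25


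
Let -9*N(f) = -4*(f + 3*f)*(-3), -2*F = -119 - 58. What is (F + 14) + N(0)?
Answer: 205/2 ≈ 102.50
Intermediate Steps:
F = 177/2 (F = -(-119 - 58)/2 = -½*(-177) = 177/2 ≈ 88.500)
N(f) = -16*f/3 (N(f) = -(-4*(f + 3*f))*(-3)/9 = -(-16*f)*(-3)/9 = -16*f/3)
(F + 14) + N(0) = (177/2 + 14) - 16/3*0 = 205/2 + 0 = 205/2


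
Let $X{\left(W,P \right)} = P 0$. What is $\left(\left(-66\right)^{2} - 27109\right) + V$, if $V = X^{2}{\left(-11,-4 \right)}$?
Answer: $-22753$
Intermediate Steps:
$X{\left(W,P \right)} = 0$
$V = 0$ ($V = 0^{2} = 0$)
$\left(\left(-66\right)^{2} - 27109\right) + V = \left(\left(-66\right)^{2} - 27109\right) + 0 = \left(4356 - 27109\right) + 0 = -22753 + 0 = -22753$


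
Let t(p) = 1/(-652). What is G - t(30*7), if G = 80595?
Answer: 52547941/652 ≈ 80595.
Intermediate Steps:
t(p) = -1/652
G - t(30*7) = 80595 - 1*(-1/652) = 80595 + 1/652 = 52547941/652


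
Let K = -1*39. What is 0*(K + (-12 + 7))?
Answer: 0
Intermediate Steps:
K = -39
0*(K + (-12 + 7)) = 0*(-39 + (-12 + 7)) = 0*(-39 - 5) = 0*(-44) = 0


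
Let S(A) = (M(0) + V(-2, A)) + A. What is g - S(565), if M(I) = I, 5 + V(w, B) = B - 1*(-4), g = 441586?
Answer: 440457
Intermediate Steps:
V(w, B) = -1 + B (V(w, B) = -5 + (B - 1*(-4)) = -5 + (B + 4) = -5 + (4 + B) = -1 + B)
S(A) = -1 + 2*A (S(A) = (0 + (-1 + A)) + A = (-1 + A) + A = -1 + 2*A)
g - S(565) = 441586 - (-1 + 2*565) = 441586 - (-1 + 1130) = 441586 - 1*1129 = 441586 - 1129 = 440457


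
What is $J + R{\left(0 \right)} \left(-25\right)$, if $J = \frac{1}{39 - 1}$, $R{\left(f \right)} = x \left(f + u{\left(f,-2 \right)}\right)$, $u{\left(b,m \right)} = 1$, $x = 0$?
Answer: $\frac{1}{38} \approx 0.026316$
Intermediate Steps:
$R{\left(f \right)} = 0$ ($R{\left(f \right)} = 0 \left(f + 1\right) = 0 \left(1 + f\right) = 0$)
$J = \frac{1}{38} \approx 0.026316$
$J + R{\left(0 \right)} \left(-25\right) = \frac{1}{38} + 0 \left(-25\right) = \frac{1}{38} + 0 = \frac{1}{38}$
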